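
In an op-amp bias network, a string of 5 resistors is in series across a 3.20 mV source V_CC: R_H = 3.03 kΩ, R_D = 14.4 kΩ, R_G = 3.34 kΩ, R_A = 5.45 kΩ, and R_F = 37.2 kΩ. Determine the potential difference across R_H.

ΣR = 3.03 + 14.4 + 3.34 + 5.45 + 37.2 = 63.42 kΩ.
Voltage divider: V = V_CC · (3.030 / 63.42) = 3.20 × 0.04778 = 0.1529 mV.

V ≈ 0.153 mV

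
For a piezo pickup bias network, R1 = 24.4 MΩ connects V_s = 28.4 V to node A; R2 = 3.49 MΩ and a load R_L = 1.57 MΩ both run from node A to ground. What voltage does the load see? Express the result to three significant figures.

First combine the lower leg with the load: R2 ‖ R_L = 1.083 MΩ.
Now apply the divider: V_out = 28.4 × 0.04249 = 1.207 V.

V_out ≈ 1.21 V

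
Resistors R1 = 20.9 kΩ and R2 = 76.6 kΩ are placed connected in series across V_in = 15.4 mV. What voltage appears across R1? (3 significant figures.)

V ≈ 3.30 mV

ΣR = 20.9 + 76.6 = 97.50 kΩ.
V = V_in · R/ΣR = 15.4 × 0.2144 = 3.301 mV.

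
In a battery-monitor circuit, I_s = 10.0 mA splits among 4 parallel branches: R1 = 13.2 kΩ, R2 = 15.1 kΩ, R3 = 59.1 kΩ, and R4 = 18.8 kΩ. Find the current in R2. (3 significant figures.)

I ≈ 3.12 mA

ΣG = 1/13.2 + 1/15.1 + 1/59.1 + 1/18.8 = 0.2121.
By the current-divider rule, I = I_s · G_k/ΣG = 10.0 × 0.3122 = 3.122 mA.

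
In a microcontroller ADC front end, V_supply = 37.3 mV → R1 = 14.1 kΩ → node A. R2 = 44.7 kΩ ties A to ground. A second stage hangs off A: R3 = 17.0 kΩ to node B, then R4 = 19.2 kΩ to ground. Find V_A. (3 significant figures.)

V_A ≈ 21.9 mV

Looking into the second stage from A: R3 + R4 = 36.20 kΩ appears in parallel with R2.
Effective lower resistance at A: R2 ‖ 36.20 = 20.00 kΩ.
V_A = 37.3 × 20.00/(14.1 + 20.00) = 21.88 mV.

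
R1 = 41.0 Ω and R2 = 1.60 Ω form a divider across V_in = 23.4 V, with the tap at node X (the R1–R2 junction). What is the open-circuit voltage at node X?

V_th is the unloaded tap voltage: V_in · R2/(R1+R2) = 23.4 × 0.03756 = 0.8789 V.

V_th ≈ 0.879 V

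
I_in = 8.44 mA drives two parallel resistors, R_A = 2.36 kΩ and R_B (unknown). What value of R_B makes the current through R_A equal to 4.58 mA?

R_B ≈ 2.80 kΩ

The fraction through R_A equals R_B/(R_A+R_B).
With f = 0.5427, R_B = R_A · f/(1−f) = 2.36 × 1.187 = 2.800 kΩ.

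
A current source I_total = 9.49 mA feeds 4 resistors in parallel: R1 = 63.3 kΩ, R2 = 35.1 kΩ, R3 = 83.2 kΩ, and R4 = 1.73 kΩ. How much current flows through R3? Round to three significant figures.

I ≈ 0.180 mA

Conductances: ΣG = 1/63.3 + 1/35.1 + 1/83.2 + 1/1.73 = 0.6343 (1/kΩ).
Current divider: I(R3) = I_total · G_k/ΣG = 9.49 × (0.01202/0.6343) = 9.49 × 0.01895 = 0.1798 mA.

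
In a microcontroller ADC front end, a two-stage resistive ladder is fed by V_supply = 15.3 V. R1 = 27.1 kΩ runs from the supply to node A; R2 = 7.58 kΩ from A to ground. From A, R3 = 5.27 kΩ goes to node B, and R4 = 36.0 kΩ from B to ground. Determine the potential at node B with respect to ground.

V_B ≈ 2.55 V

Looking into the second stage from A: R3 + R4 = 41.27 kΩ appears in parallel with R2.
Effective lower resistance at A: R2 ‖ 41.27 = 6.404 kΩ.
V_A = 15.3 × 6.404/(27.1 + 6.404) = 2.924 V.
Stage 2 is unloaded, so V_B = V_A · R4/(R3+R4) = 2.924 × 36.0/41.27 = 2.551 V.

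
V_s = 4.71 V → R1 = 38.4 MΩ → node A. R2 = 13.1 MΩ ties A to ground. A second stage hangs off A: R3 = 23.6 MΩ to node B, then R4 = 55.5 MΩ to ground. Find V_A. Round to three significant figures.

V_A ≈ 1.07 V

The second stage (R3 + R4 = 79.10 MΩ) loads node A in parallel with R2.
Effective lower resistance at A: R2 ‖ 79.10 = 11.24 MΩ.
First divider: V_A = V_s · 11.24/(38.4 + 11.24) = 1.066 V.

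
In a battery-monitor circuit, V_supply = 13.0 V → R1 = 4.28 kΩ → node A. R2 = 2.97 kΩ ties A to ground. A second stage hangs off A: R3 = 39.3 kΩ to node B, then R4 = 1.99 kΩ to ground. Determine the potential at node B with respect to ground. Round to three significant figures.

The second stage (R3 + R4 = 41.29 kΩ) loads node A in parallel with R2.
Effective lower resistance at A: R2 ‖ 41.29 = 2.771 kΩ.
First divider: V_A = V_supply · 2.771/(4.28 + 2.771) = 5.109 V.
Then the unloaded second divider: V_B = V_A × R4/(R3+R4) = 5.109 × 0.04820 = 0.2462 V.

V_B ≈ 0.246 V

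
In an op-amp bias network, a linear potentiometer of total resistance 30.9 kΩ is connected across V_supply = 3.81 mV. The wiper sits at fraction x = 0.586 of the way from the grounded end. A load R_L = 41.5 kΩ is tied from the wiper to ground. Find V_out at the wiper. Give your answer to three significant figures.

The pot divides into 12.79 kΩ above the wiper and 18.11 kΩ below.
(x·R_p) ‖ R_L = 12.61 kΩ.
Loaded-divider output: V_out = 3.81 × 0.4963 = 1.891 mV.
(Unloaded: V_out = x·V_supply = 2.23 mV.)

V_out ≈ 1.89 mV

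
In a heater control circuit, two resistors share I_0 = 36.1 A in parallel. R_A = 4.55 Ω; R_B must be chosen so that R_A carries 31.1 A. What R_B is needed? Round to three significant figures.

R_B ≈ 28.3 Ω

Two-branch current divider: I_A = I_0 · R_B/(R_A + R_B).
31.1/36.1 = R_B/(R_A + R_B) → R_B = R_A · (0.8615)/(1 − 0.8615) = 4.55 × 6.220 = 28.30 Ω.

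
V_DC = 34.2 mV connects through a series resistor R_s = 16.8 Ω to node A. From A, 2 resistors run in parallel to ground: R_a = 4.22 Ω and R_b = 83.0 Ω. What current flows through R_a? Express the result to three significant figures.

I ≈ 1.56 mA

Parallel bank: R_p = 1/(1/4.22 + 1/83.0) = 4.016 Ω.
V_A by voltage divider: V_A = 34.2 × 4.016/(16.8 + 4.016) = 6.598 mV.
Branch current I = V_A/R_a = 6.598/4.22 = 1.563 mA.
(Check via current divider: I_total = 1.643 mA; share G_k/ΣG = 0.9516 → same result.)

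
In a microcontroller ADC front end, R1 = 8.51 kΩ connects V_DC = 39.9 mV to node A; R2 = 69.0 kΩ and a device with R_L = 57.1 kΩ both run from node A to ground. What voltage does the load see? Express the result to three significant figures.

The load sits in parallel with R2, giving an effective lower resistance R2' = R2·R_L/(R2+R_L) = 31.24 kΩ.
Voltage divider with the loaded lower leg: V_out = 39.9 × 31.24/(8.51 + 31.24) = 39.9 × 0.7859 = 31.36 mV.
(Unloaded it would be 35.5 mV; the load pulls it down.)

V_out ≈ 31.4 mV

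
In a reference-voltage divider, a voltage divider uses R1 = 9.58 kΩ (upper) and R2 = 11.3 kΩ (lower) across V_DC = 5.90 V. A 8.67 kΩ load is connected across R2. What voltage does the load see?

V_out ≈ 2.00 V

The load sits in parallel with R2, giving an effective lower resistance R2' = R2·R_L/(R2+R_L) = 4.906 kΩ.
Now apply the divider: V_out = 5.90 × 0.3387 = 1.998 V.
(Unloaded it would be 3.19 V; the load pulls it down.)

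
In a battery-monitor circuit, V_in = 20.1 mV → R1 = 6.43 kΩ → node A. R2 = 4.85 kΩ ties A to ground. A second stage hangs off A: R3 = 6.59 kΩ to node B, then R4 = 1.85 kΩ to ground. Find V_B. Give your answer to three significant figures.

V_B ≈ 1.43 mV

Node A sees R2 in parallel with the series input of stage 2, R3 + R4 = 8.440 kΩ.
Effective lower resistance at A: R2 ‖ 8.440 = 3.080 kΩ.
V_A = 20.1 × 3.080/(6.43 + 3.080) = 6.510 mV.
Then the unloaded second divider: V_B = V_A × R4/(R3+R4) = 6.510 × 0.2192 = 1.427 mV.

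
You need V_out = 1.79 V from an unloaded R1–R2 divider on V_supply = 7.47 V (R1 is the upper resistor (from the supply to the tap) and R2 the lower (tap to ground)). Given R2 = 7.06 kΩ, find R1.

Required fraction k = V_out/V_supply = 0.2396.
R1 = R2·(1/k − 1) = 7.06 × 3.173 = 22.40 kΩ.

R1 ≈ 22.4 kΩ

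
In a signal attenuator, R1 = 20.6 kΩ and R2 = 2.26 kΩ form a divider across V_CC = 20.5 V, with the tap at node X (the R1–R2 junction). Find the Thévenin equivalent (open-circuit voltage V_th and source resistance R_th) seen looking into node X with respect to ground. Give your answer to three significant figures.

V_th ≈ 2.03 V, R_th ≈ 2.04 kΩ

V_th is the unloaded tap voltage: V_CC · R2/(R1+R2) = 20.5 × 0.09886 = 2.027 V.
Zeroing V_CC shorts the top of R1 to ground, so R_th = R1 ‖ R2 = 2.037 kΩ.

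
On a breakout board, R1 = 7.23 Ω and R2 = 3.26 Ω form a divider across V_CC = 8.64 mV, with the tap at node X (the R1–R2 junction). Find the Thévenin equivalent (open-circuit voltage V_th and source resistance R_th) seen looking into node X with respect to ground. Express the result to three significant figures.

V_th is the unloaded tap voltage: V_CC · R2/(R1+R2) = 8.64 × 0.3108 = 2.685 mV.
With V_CC suppressed (replaced by a short), R_th = R1 ‖ R2 = (7.230 × 3.26)/(7.230 + 3.26) = 2.247 Ω.

V_th ≈ 2.69 mV, R_th ≈ 2.25 Ω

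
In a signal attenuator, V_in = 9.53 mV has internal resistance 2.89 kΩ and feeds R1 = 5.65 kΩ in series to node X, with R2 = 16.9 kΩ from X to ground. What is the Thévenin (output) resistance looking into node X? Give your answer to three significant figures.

R_th ≈ 5.67 kΩ

R1' = 2.89 + 5.65 = 8.540 kΩ (source resistance + R1).
With V_in suppressed (replaced by a short), R_th = R1' ‖ R2 = (8.540 × 16.9)/(8.540 + 16.9) = 5.673 kΩ.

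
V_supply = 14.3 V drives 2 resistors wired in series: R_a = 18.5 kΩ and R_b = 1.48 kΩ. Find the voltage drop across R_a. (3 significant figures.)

V ≈ 13.2 V

Total series resistance ΣR = 18.5 + 1.48 = 19.98 kΩ.
Voltage divider: V = V_supply · (18.50 / 19.98) = 14.3 × 0.9259 = 13.24 V.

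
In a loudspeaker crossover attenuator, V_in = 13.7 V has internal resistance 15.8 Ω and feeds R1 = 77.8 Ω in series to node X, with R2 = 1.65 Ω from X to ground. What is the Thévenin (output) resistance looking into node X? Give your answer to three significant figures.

R_th ≈ 1.62 Ω

R1' = 15.8 + 77.8 = 93.60 Ω (source resistance + R1).
Zeroing V_in shorts the top of R1' to ground, so R_th = R1' ‖ R2 = 1.621 Ω.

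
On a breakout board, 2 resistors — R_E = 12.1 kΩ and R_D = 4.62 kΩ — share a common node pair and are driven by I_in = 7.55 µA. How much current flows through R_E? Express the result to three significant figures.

With just two branches, the current splits inversely with resistance.
I(R_E) = 7.55 × 4.62/(12.1 + 4.62) = 7.55 × 0.2763 = 2.086 µA.

I ≈ 2.09 µA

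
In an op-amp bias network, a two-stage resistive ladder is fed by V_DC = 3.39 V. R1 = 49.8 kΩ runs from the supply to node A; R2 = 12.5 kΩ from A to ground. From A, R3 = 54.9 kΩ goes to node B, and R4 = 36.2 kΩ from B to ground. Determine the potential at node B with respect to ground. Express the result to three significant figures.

Looking into the second stage from A: R3 + R4 = 91.10 kΩ appears in parallel with R2.
R2 ‖ (R3+R4) = 10.99 kΩ.
So V_A = 3.39 × 0.1808 = 0.6129 V.
Stage 2 is unloaded, so V_B = V_A · R4/(R3+R4) = 0.6129 × 36.2/91.10 = 0.2436 V.

V_B ≈ 0.244 V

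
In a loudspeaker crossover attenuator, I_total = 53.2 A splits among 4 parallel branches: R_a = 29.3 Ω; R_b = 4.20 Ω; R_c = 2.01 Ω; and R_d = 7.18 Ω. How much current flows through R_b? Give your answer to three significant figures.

I ≈ 13.9 A

Conductances: ΣG = 1/29.3 + 1/4.20 + 1/2.01 + 1/7.18 = 0.9090 (1/Ω).
R_b takes the fraction G_k/ΣG = 0.2381/0.9090 = 0.2619, so I = 53.2 × 0.2619 = 13.93 A.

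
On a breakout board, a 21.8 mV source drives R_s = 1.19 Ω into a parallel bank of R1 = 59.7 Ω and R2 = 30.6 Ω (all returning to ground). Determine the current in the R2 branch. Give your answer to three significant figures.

Equivalent of the parallel group: R_p = 20.23 Ω.
V_A = 21.8 × 20.23/21.42 = 20.59 mV.
Branch current I = V_A/R2 = 20.59/30.6 = 0.6728 mA.

I ≈ 0.673 mA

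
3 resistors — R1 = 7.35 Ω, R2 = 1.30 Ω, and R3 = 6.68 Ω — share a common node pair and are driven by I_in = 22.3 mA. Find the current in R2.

I ≈ 16.3 mA

Total conductance ΣG = 1/7.35 + 1/1.30 + 1/6.68 = 1.055 (units of 1/Ω).
Current divider: I(R2) = I_in · G_k/ΣG = 22.3 × (0.7692/1.055) = 22.3 × 0.7291 = 16.26 mA.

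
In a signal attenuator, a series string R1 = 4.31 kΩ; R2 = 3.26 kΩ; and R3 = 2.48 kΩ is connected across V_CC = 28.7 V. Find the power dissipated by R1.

P ≈ 35.1 mW

ΣR = 10.05 kΩ → I = 28.7/10.05 = 2.856 mA.
V(R1) = I·R = 12.31 V; P = V·I = 12.31 × 2.856 = 35.15 mW.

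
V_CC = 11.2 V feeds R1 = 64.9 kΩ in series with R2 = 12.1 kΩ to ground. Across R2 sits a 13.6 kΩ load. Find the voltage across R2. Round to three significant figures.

The load sits in parallel with R2, giving an effective lower resistance R2' = R2·R_L/(R2+R_L) = 6.403 kΩ.
Then V_out = V_CC · R2'/(R1 + R2') = 11.2 × 6.403/71.30 = 1.006 V.
(Unloaded it would be 1.76 V; the load pulls it down.)

V_out ≈ 1.01 V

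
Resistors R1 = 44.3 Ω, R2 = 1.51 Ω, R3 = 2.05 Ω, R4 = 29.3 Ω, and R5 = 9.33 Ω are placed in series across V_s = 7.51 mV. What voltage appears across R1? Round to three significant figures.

Series total: ΣR = 44.3 + 1.51 + 2.05 + 29.3 + 9.33 = 86.49 Ω.
By the voltage-divider rule, V = 7.51 × 44.30/86.49 = 3.847 mV.

V ≈ 3.85 mV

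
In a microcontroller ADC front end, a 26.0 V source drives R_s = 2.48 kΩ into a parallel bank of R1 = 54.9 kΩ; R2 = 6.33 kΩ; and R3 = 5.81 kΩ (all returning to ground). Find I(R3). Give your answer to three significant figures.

Equivalent of the parallel group: R_p = 2.871 kΩ.
V_A by voltage divider: V_A = 26.0 × 2.871/(2.48 + 2.871) = 13.95 V.
I(R3) = V_A / R3 = 13.95/5.81 = 2.401 mA.
(Check via current divider: I_total = 4.859 mA; share G_k/ΣG = 0.4941 → same result.)

I ≈ 2.40 mA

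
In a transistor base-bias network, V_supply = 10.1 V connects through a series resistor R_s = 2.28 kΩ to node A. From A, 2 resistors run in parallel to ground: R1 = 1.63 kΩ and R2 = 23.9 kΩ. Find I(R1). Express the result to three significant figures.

Equivalent of the parallel group: R_p = 1.526 kΩ.
V_A = 10.1 × 1.526/3.806 = 4.049 V.
I(R1) = V_A / R1 = 4.049/1.63 = 2.484 mA.

I ≈ 2.48 mA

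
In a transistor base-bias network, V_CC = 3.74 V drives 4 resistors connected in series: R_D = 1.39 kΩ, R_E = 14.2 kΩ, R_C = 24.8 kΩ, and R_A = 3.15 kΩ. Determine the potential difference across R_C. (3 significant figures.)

V ≈ 2.13 V

Series total: ΣR = 1.39 + 14.2 + 24.8 + 3.15 = 43.54 kΩ.
By the voltage-divider rule, V = 3.74 × 24.80/43.54 = 2.130 V.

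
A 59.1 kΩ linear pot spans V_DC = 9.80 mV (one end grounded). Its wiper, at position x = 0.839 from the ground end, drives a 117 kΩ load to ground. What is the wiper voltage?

The pot divides into 9.515 kΩ above the wiper and 49.58 kΩ below.
Lower segment in parallel with the load: 49.58 ‖ 117 = 34.83 kΩ.
V_out = 9.80 × 34.83/(9.515 + 34.83) = 7.697 mV.

V_out ≈ 7.70 mV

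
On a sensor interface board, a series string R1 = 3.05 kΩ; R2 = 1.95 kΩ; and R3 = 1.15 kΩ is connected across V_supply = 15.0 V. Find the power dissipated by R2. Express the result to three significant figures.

The common current is I = 15.0/6.150 = 2.439 mA.
P(R2) = I²·R2 = (2.439)² × 1.95 = 11.60 mW.

P ≈ 11.6 mW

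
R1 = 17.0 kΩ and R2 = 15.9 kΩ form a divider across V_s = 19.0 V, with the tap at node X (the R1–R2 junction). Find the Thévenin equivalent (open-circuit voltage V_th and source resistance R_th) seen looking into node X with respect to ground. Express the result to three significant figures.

V_th ≈ 9.18 V, R_th ≈ 8.22 kΩ

Open-circuit (no load on X): V_th = V_s · R2/(R1 + R2) = 19.0 × 15.9/(17.00 + 15.9) = 9.182 V.
Zeroing V_s shorts the top of R1 to ground, so R_th = R1 ‖ R2 = 8.216 kΩ.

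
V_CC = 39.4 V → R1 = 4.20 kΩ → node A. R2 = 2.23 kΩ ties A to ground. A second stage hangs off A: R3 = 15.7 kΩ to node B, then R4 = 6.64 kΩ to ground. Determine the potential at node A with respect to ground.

The second stage (R3 + R4 = 22.34 kΩ) loads node A in parallel with R2.
Effective lower resistance at A: R2 ‖ 22.34 = 2.028 kΩ.
So V_A = 39.4 × 0.3256 = 12.83 V.

V_A ≈ 12.8 V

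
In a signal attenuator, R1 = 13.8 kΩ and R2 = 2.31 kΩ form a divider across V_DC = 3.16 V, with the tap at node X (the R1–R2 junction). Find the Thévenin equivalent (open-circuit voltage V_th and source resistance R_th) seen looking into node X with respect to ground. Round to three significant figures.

With X open, the divider is unloaded: V_th = 3.16 × 2.31/16.11 = 0.4531 V.
With V_DC suppressed (replaced by a short), R_th = R1 ‖ R2 = (13.80 × 2.31)/(13.80 + 2.31) = 1.979 kΩ.

V_th ≈ 0.453 V, R_th ≈ 1.98 kΩ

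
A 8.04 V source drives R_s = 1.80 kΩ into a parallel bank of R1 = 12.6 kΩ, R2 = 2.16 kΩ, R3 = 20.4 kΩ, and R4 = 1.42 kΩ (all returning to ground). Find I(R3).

Equivalent of the parallel group: R_p = 0.7719 kΩ.
V_A by voltage divider: V_A = 8.04 × 0.7719/(1.80 + 0.7719) = 2.413 V.
Branch current I = V_A/R3 = 2.413/20.4 = 0.1183 mA.

I ≈ 0.118 mA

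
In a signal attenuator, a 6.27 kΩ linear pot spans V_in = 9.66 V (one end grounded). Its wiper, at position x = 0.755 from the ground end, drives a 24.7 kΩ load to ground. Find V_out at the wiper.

Lower segment x·R_p = 4.734 kΩ; upper segment (1−x)·R_p = 1.536 kΩ.
R_L loads the lower segment: effective lower R = 3.973 kΩ.
Then V_out = V_in · 3.973/(1.536 + 3.973) = 6.966 V.

V_out ≈ 6.97 V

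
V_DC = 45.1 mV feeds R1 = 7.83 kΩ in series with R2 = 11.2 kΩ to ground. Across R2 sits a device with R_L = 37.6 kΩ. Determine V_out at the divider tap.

The load sits in parallel with R2, giving an effective lower resistance R2' = R2·R_L/(R2+R_L) = 8.630 kΩ.
Now apply the divider: V_out = 45.1 × 0.5243 = 23.65 mV.

V_out ≈ 23.6 mV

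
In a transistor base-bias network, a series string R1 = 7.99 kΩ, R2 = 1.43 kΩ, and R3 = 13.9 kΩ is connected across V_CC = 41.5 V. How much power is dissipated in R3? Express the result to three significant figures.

ΣR = 23.32 kΩ → I = 41.5/23.32 = 1.780 mA.
P = I²R = 3.167 × 13.9 = 44.02 mW.

P ≈ 44.0 mW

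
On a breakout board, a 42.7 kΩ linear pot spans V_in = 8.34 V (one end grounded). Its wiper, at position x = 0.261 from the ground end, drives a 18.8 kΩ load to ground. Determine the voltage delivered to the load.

V_out ≈ 1.51 V

Split the track: R_lower = x·R_p = 11.14 kΩ, R_upper = (1−x)·R_p = 31.56 kΩ.
(x·R_p) ‖ R_L = 6.997 kΩ.
Then V_out = V_in · 6.997/(31.56 + 6.997) = 1.514 V.
(Unloaded: V_out = x·V_in = 2.18 V.)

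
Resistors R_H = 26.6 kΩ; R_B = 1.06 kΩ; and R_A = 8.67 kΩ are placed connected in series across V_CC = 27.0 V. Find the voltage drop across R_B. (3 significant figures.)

V ≈ 0.788 V

ΣR = 26.6 + 1.06 + 8.67 = 36.33 kΩ.
By the voltage-divider rule, V = 27.0 × 1.060/36.33 = 0.7878 V.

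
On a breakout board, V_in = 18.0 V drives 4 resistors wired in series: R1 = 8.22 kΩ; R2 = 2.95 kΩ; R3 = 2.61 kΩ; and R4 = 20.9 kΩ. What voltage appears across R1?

ΣR = 8.22 + 2.95 + 2.61 + 20.9 = 34.68 kΩ.
Voltage divider: V = V_in · (8.220 / 34.68) = 18.0 × 0.2370 = 4.266 V.

V ≈ 4.27 V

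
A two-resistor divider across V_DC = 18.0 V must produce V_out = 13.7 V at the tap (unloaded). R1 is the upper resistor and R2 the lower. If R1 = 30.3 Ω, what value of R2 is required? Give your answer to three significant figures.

The divider ratio is R2/(R1+R2) = 13.7/18.0 = 0.7611.
So R2 = R1 · V_out/(V_DC − V_out) = 30.3 × 13.7/(18.0 − 13.7) = 30.3 × 3.186 = 96.54 Ω.

R2 ≈ 96.5 Ω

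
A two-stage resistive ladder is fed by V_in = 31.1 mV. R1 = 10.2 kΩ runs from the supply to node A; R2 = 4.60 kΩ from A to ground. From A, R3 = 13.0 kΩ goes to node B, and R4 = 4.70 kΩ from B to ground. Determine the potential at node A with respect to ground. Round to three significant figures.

V_A ≈ 8.20 mV

The second stage (R3 + R4 = 17.70 kΩ) loads node A in parallel with R2.
Effective lower resistance at A: R2 ‖ 17.70 = 3.651 kΩ.
V_A = 31.1 × 3.651/(10.2 + 3.651) = 8.198 mV.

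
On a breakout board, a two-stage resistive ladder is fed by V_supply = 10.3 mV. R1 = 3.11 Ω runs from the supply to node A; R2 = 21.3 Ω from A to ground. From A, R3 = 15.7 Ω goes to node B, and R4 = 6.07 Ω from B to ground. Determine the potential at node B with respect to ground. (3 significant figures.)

Looking into the second stage from A: R3 + R4 = 21.77 Ω appears in parallel with R2.
R2 ‖ (R3+R4) = 10.77 Ω.
So V_A = 10.3 × 0.7759 = 7.992 mV.
Then the unloaded second divider: V_B = V_A × R4/(R3+R4) = 7.992 × 0.2788 = 2.228 mV.

V_B ≈ 2.23 mV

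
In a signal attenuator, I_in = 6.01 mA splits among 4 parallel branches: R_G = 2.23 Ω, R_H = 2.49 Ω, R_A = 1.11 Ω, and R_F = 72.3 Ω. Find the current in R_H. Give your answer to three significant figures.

ΣG = 1/2.23 + 1/2.49 + 1/1.11 + 1/72.3 = 1.765.
R_H takes the fraction G_k/ΣG = 0.4016/1.765 = 0.2276, so I = 6.01 × 0.2276 = 1.368 mA.

I ≈ 1.37 mA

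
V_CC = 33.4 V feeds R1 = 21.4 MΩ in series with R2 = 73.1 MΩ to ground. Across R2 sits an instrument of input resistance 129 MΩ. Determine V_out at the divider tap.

V_out ≈ 22.9 V

First combine the lower leg with the load: R2 ‖ R_L = 46.66 MΩ.
Voltage divider with the loaded lower leg: V_out = 33.4 × 46.66/(21.4 + 46.66) = 33.4 × 0.6856 = 22.90 V.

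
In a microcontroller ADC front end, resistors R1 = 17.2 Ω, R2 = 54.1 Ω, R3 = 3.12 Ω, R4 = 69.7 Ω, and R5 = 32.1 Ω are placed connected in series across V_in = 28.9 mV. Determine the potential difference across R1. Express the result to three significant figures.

ΣR = 17.2 + 54.1 + 3.12 + 69.7 + 32.1 = 176.2 Ω.
By the voltage-divider rule, V = 28.9 × 17.20/176.2 = 2.821 mV.

V ≈ 2.82 mV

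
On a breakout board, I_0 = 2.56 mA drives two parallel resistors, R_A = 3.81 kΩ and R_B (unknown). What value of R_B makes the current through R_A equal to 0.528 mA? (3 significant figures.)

The fraction through R_A equals R_B/(R_A+R_B).
0.528/2.56 = R_B/(R_A + R_B) → R_B = R_A · (0.2063)/(1 − 0.2063) = 3.81 × 0.2598 = 0.9900 kΩ.

R_B ≈ 0.990 kΩ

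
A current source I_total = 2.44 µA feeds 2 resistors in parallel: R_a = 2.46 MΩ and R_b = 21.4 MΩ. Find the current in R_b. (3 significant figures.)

For two parallel branches, I_k = I_total · (other R)/(sum of R).
I(R_b) = 2.44 × 2.46/(2.46 + 21.4) = 2.44 × 0.1031 = 0.2516 µA.

I ≈ 0.252 µA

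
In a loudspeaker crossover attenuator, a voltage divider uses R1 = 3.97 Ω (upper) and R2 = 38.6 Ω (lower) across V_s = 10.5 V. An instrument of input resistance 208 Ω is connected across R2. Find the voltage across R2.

R2 ‖ R_L = (38.6 × 208)/(38.6 + 208) = 32.56 Ω.
Then V_out = V_s · R2'/(R1 + R2') = 10.5 × 32.56/36.53 = 9.359 V.

V_out ≈ 9.36 V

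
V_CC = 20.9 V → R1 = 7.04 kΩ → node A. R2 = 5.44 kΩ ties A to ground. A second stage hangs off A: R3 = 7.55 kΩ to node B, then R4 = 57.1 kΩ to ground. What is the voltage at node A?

V_A ≈ 8.70 V

Looking into the second stage from A: R3 + R4 = 64.65 kΩ appears in parallel with R2.
Effective lower resistance at A: R2 ‖ 64.65 = 5.018 kΩ.
So V_A = 20.9 × 0.4161 = 8.697 V.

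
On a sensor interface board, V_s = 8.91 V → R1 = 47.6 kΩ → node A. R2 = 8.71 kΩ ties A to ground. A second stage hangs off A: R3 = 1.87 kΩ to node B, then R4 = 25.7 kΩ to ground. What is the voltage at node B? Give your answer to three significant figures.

Looking into the second stage from A: R3 + R4 = 27.57 kΩ appears in parallel with R2.
R2 ‖ (R3+R4) = 6.619 kΩ.
V_A = 8.91 × 6.619/(47.6 + 6.619) = 1.088 V.
Stage 2 is unloaded, so V_B = V_A · R4/(R3+R4) = 1.088 × 25.7/27.57 = 1.014 V.

V_B ≈ 1.01 V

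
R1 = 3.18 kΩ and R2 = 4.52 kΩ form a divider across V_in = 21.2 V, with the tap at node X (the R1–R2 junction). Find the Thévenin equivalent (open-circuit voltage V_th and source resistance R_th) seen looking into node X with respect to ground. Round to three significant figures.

V_th ≈ 12.4 V, R_th ≈ 1.87 kΩ

Open-circuit (no load on X): V_th = V_in · R2/(R1 + R2) = 21.2 × 4.52/(3.180 + 4.52) = 12.44 V.
Zeroing V_in shorts the top of R1 to ground, so R_th = R1 ‖ R2 = 1.867 kΩ.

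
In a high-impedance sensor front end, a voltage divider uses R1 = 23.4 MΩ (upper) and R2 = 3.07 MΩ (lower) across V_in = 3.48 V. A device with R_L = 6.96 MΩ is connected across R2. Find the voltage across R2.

V_out ≈ 0.290 V

R2 ‖ R_L = (3.07 × 6.96)/(3.07 + 6.96) = 2.130 MΩ.
Then V_out = V_in · R2'/(R1 + R2') = 3.48 × 2.130/25.53 = 0.2904 V.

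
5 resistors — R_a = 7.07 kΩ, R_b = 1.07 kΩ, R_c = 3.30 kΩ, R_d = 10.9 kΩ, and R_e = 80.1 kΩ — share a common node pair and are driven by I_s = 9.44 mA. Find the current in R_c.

I ≈ 1.93 mA

Conductances: ΣG = 1/7.07 + 1/1.07 + 1/3.30 + 1/10.9 + 1/80.1 = 1.483 (1/kΩ).
By the current-divider rule, I = I_s · G_k/ΣG = 9.44 × 0.2043 = 1.929 mA.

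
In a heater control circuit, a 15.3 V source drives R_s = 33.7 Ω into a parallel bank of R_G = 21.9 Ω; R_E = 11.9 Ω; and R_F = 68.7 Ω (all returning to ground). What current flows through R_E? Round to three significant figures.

I ≈ 0.219 A

Equivalent of the parallel group: R_p = 6.932 Ω.
Node voltage V_A = V_supply · R_p/(R_s + R_p) = 15.3 × 0.1706 = 2.610 V.
I(R_E) = V_A / R_E = 2.610/11.9 = 0.2194 A.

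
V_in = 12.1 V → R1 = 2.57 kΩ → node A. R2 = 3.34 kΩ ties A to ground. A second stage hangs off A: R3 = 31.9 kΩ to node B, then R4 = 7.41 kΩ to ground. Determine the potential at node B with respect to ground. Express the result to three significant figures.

The second stage (R3 + R4 = 39.31 kΩ) loads node A in parallel with R2.
R2 ‖ (R3+R4) = 3.078 kΩ.
First divider: V_A = V_in · 3.078/(2.57 + 3.078) = 6.595 V.
V_B = V_A × 0.1885 = 1.243 V.

V_B ≈ 1.24 V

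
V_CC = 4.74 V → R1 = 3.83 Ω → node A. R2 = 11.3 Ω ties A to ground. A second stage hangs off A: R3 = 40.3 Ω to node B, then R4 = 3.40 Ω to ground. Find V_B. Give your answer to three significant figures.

Node A sees R2 in parallel with the series input of stage 2, R3 + R4 = 43.70 Ω.
Effective lower resistance at A: R2 ‖ 43.70 = 8.978 Ω.
First divider: V_A = V_CC · 8.978/(3.83 + 8.978) = 3.323 V.
Stage 2 is unloaded, so V_B = V_A · R4/(R3+R4) = 3.323 × 3.40/43.70 = 0.2585 V.

V_B ≈ 0.259 V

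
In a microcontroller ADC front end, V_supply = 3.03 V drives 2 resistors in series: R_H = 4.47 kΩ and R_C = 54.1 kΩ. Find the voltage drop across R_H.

Series total: ΣR = 4.47 + 54.1 = 58.57 kΩ.
V = V_supply · R/ΣR = 3.03 × 0.07632 = 0.2312 V.

V ≈ 0.231 V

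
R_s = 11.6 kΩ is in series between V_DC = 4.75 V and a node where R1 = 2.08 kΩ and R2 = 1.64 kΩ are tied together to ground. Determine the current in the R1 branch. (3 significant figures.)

I ≈ 0.167 mA

Parallel bank: R_p = 1/(1/2.08 + 1/1.64) = 0.9170 kΩ.
Node voltage V_A = V_DC · R_p/(R_s + R_p) = 4.75 × 0.07326 = 0.3480 V.
I(R1) = V_A / R1 = 0.3480/2.08 = 0.1673 mA.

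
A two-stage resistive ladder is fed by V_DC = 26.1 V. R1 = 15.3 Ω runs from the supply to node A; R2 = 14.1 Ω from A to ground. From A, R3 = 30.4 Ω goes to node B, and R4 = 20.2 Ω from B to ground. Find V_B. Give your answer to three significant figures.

Looking into the second stage from A: R3 + R4 = 50.60 Ω appears in parallel with R2.
Effective lower resistance at A: R2 ‖ 50.60 = 11.03 Ω.
So V_A = 26.1 × 0.4189 = 10.93 V.
Stage 2 is unloaded, so V_B = V_A · R4/(R3+R4) = 10.93 × 20.2/50.60 = 4.364 V.

V_B ≈ 4.36 V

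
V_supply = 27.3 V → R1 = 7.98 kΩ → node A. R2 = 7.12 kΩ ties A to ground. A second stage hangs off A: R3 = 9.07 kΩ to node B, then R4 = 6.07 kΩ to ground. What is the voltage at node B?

The second stage (R3 + R4 = 15.14 kΩ) loads node A in parallel with R2.
Effective lower resistance at A: R2 ‖ 15.14 = 4.843 kΩ.
So V_A = 27.3 × 0.3777 = 10.31 V.
Then the unloaded second divider: V_B = V_A × R4/(R3+R4) = 10.31 × 0.4009 = 4.134 V.

V_B ≈ 4.13 V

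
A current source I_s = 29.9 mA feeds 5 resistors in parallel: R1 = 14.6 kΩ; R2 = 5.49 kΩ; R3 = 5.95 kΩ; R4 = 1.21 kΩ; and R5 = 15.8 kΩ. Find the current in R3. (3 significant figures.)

I ≈ 3.84 mA

Conductances: ΣG = 1/14.6 + 1/5.49 + 1/5.95 + 1/1.21 + 1/15.8 = 1.308 (1/kΩ).
R3 takes the fraction G_k/ΣG = 0.1681/1.308 = 0.1284, so I = 29.9 × 0.1284 = 3.841 mA.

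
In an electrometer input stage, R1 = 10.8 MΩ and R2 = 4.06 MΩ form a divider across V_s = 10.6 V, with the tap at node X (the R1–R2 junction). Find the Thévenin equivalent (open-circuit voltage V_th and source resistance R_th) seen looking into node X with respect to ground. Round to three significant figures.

V_th is the unloaded tap voltage: V_s · R2/(R1+R2) = 10.6 × 0.2732 = 2.896 V.
With V_s suppressed (replaced by a short), R_th = R1 ‖ R2 = (10.80 × 4.06)/(10.80 + 4.06) = 2.951 MΩ.

V_th ≈ 2.90 V, R_th ≈ 2.95 MΩ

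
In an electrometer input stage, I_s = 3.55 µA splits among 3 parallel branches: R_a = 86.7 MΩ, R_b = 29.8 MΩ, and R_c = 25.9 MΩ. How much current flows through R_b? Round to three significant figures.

I ≈ 1.42 µA

ΣG = 1/86.7 + 1/29.8 + 1/25.9 = 0.08370.
R_b takes the fraction G_k/ΣG = 0.03356/0.08370 = 0.4009, so I = 3.55 × 0.4009 = 1.423 µA.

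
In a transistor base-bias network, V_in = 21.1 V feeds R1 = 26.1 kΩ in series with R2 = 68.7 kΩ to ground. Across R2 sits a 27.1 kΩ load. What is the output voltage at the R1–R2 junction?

R2 ‖ R_L = (68.7 × 27.1)/(68.7 + 27.1) = 19.43 kΩ.
Then V_out = V_in · R2'/(R1 + R2') = 21.1 × 19.43/45.53 = 9.006 V.

V_out ≈ 9.01 V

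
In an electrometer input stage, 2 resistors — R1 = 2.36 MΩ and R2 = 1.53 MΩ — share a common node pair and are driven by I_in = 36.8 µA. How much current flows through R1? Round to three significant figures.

With just two branches, the current splits inversely with resistance.
I(R1) = 36.8 × 1.53/(2.36 + 1.53) = 36.8 × 0.3933 = 14.47 µA.

I ≈ 14.5 µA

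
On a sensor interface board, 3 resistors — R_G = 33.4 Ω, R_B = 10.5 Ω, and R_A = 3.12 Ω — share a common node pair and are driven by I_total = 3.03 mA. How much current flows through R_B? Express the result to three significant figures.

ΣG = 1/33.4 + 1/10.5 + 1/3.12 = 0.4457.
By the current-divider rule, I = I_total · G_k/ΣG = 3.03 × 0.2137 = 0.6475 mA.

I ≈ 0.647 mA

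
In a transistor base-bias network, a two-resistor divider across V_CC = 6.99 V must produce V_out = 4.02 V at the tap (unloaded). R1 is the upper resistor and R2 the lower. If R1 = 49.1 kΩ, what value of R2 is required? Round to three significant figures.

The divider ratio is R2/(R1+R2) = 4.02/6.99 = 0.5751.
R2 = R1 · 0.5751/(1 − 0.5751) = 66.46 kΩ.

R2 ≈ 66.5 kΩ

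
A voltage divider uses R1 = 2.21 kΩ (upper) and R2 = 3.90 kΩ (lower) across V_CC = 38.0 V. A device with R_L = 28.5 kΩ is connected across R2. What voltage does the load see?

V_out ≈ 23.1 V

First combine the lower leg with the load: R2 ‖ R_L = 3.431 kΩ.
Then V_out = V_CC · R2'/(R1 + R2') = 38.0 × 3.431/5.641 = 23.11 V.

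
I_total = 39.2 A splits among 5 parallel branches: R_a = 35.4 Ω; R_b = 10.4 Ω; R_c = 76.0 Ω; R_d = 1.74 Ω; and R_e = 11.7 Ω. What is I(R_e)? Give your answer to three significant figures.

Total conductance ΣG = 1/35.4 + 1/10.4 + 1/76.0 + 1/1.74 + 1/11.7 = 0.7977 (units of 1/Ω).
R_e takes the fraction G_k/ΣG = 0.08547/0.7977 = 0.1071, so I = 39.2 × 0.1071 = 4.200 A.

I ≈ 4.20 A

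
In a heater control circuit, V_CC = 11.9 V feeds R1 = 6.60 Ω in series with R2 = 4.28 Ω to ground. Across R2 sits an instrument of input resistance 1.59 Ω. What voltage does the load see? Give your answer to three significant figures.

R2 ‖ R_L = (4.28 × 1.59)/(4.28 + 1.59) = 1.159 Ω.
Then V_out = V_CC · R2'/(R1 + R2') = 11.9 × 1.159/7.759 = 1.778 V.

V_out ≈ 1.78 V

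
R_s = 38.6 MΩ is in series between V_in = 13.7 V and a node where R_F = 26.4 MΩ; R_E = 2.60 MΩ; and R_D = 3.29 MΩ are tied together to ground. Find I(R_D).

Combine the parallel branches: R_p = (1/26.4 + 1/2.60 + 1/3.29)⁻¹ = 1.377 MΩ.
V_A by voltage divider: V_A = 13.7 × 1.377/(38.6 + 1.377) = 0.4718 V.
Branch current I = V_A/R_D = 0.4718/3.29 = 0.1434 µA.

I ≈ 0.143 µA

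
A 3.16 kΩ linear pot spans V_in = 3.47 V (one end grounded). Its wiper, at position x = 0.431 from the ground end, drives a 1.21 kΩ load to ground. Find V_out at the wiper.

V_out ≈ 0.912 V

Lower segment x·R_p = 1.362 kΩ; upper segment (1−x)·R_p = 1.798 kΩ.
Lower segment in parallel with the load: 1.362 ‖ 1.21 = 0.6407 kΩ.
Loaded-divider output: V_out = 3.47 × 0.2627 = 0.9117 V.
(Unloaded: V_out = x·V_in = 1.50 V.)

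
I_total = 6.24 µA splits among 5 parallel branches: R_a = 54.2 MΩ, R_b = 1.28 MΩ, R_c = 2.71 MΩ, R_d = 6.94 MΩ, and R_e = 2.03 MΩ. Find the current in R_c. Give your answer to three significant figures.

I ≈ 1.28 µA

Conductances: ΣG = 1/54.2 + 1/1.28 + 1/2.71 + 1/6.94 + 1/2.03 = 1.805 (1/MΩ).
R_c takes the fraction G_k/ΣG = 0.3690/1.805 = 0.2044, so I = 6.24 × 0.2044 = 1.275 µA.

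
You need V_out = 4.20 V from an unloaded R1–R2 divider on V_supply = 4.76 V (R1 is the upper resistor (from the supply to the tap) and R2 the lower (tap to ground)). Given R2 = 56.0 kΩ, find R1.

R1 ≈ 7.47 kΩ

Required fraction k = V_out/V_supply = 0.8824.
So R1 = R2 · (V_supply/V_out − 1) = 56.0 × (4.76/4.20 − 1) = 56.0 × 0.1333 = 7.467 kΩ.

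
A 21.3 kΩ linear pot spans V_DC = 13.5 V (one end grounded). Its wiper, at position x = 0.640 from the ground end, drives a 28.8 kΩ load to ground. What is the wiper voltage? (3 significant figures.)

The pot divides into 7.668 kΩ above the wiper and 13.63 kΩ below.
(x·R_p) ‖ R_L = 9.252 kΩ.
Loaded-divider output: V_out = 13.5 × 0.5468 = 7.382 V.

V_out ≈ 7.38 V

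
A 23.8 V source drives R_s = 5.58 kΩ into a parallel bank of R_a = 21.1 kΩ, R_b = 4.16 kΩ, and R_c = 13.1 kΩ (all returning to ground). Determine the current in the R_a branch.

Equivalent of the parallel group: R_p = 2.746 kΩ.
Node voltage V_A = V_s · R_p/(R_s + R_p) = 23.8 × 0.3298 = 7.850 V.
Branch current I = V_A/R_a = 7.850/21.1 = 0.3720 mA.

I ≈ 0.372 mA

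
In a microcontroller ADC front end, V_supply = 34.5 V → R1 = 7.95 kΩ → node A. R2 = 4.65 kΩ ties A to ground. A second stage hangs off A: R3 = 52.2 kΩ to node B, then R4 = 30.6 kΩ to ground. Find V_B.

V_B ≈ 4.54 V

The second stage (R3 + R4 = 82.80 kΩ) loads node A in parallel with R2.
R2 ‖ (R3+R4) = 4.403 kΩ.
V_A = 34.5 × 4.403/(7.95 + 4.403) = 12.30 V.
Stage 2 is unloaded, so V_B = V_A · R4/(R3+R4) = 12.30 × 30.6/82.80 = 4.544 V.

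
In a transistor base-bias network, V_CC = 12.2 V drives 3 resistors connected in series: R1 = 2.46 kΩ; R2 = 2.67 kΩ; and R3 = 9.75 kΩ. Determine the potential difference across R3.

Series total: ΣR = 2.46 + 2.67 + 9.75 = 14.88 kΩ.
By the voltage-divider rule, V = 12.2 × 9.750/14.88 = 7.994 V.

V ≈ 7.99 V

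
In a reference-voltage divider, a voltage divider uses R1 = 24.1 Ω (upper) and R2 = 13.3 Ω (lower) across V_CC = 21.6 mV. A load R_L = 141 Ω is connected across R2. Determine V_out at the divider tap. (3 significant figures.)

First combine the lower leg with the load: R2 ‖ R_L = 12.15 Ω.
Now apply the divider: V_out = 21.6 × 0.3352 = 7.241 mV.

V_out ≈ 7.24 mV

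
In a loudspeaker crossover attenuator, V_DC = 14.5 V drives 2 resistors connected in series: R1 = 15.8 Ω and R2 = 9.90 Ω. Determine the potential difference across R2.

Series total: ΣR = 15.8 + 9.90 = 25.70 Ω.
By the voltage-divider rule, V = 14.5 × 9.900/25.70 = 5.586 V.

V ≈ 5.59 V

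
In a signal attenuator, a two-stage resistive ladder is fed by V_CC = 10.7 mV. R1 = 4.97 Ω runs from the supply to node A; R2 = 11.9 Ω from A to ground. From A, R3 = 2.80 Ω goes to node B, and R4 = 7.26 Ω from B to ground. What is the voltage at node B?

V_B ≈ 4.04 mV

The second stage (R3 + R4 = 10.06 Ω) loads node A in parallel with R2.
Effective lower resistance at A: R2 ‖ 10.06 = 5.451 Ω.
V_A = 10.7 × 5.451/(4.97 + 5.451) = 5.597 mV.
Stage 2 is unloaded, so V_B = V_A · R4/(R3+R4) = 5.597 × 7.26/10.06 = 4.039 mV.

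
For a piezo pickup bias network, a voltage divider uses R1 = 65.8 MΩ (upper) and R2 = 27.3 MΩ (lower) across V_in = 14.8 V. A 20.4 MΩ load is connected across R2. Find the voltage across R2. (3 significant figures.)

V_out ≈ 2.23 V

R2 ‖ R_L = (27.3 × 20.4)/(27.3 + 20.4) = 11.68 MΩ.
Now apply the divider: V_out = 14.8 × 0.1507 = 2.230 V.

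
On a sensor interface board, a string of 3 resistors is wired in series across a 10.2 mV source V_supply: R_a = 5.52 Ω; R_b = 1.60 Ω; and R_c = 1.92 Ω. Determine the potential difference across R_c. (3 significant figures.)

Series total: ΣR = 5.52 + 1.60 + 1.92 = 9.040 Ω.
Voltage divider: V = V_supply · (1.920 / 9.040) = 10.2 × 0.2124 = 2.166 mV.

V ≈ 2.17 mV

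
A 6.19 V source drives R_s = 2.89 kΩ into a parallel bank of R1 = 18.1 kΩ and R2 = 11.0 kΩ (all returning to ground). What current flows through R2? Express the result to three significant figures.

I ≈ 0.396 mA

Equivalent of the parallel group: R_p = 6.842 kΩ.
Node voltage V_A = V_CC · R_p/(R_s + R_p) = 6.19 × 0.7030 = 4.352 V.
Branch current I = V_A/R2 = 4.352/11.0 = 0.3956 mA.
(Check via current divider: I_total = 0.6361 mA; share G_k/ΣG = 0.6220 → same result.)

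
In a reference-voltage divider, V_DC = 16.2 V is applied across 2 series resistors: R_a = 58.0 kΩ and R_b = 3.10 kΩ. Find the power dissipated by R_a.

P ≈ 4.08 mW

Series current I = V_DC/ΣR = 16.2/61.10 = 0.2651 mA.
P = I²R = 0.07030 × 58.0 = 4.077 mW.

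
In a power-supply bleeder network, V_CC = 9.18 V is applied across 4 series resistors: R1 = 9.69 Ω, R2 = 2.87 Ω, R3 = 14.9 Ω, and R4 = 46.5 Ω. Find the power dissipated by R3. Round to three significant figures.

P ≈ 0.230 W

The common current is I = 9.18/73.96 = 0.1241 A.
V(R3) = I·R = 1.849 V; P = V·I = 1.849 × 0.1241 = 0.2296 W.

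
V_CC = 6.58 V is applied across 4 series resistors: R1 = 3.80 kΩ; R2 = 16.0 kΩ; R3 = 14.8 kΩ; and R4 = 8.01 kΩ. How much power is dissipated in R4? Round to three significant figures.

P ≈ 0.191 mW

ΣR = 42.61 kΩ → I = 6.58/42.61 = 0.1544 mA.
V(R4) = I·R = 1.237 V; P = V·I = 1.237 × 0.1544 = 0.1910 mW.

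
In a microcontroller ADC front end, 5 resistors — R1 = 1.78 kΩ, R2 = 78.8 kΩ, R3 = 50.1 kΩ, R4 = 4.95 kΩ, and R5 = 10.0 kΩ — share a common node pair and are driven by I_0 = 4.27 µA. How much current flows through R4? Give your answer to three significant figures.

Total conductance ΣG = 1/1.78 + 1/78.8 + 1/50.1 + 1/4.95 + 1/10.0 = 0.8965 (units of 1/kΩ).
By the current-divider rule, I = I_0 · G_k/ΣG = 4.27 × 0.2254 = 0.9622 µA.

I ≈ 0.962 µA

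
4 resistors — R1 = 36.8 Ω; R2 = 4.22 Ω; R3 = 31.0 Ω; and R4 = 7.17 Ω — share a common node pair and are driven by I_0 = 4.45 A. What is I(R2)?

ΣG = 1/36.8 + 1/4.22 + 1/31.0 + 1/7.17 = 0.4359.
By the current-divider rule, I = I_0 · G_k/ΣG = 4.45 × 0.5437 = 2.419 A.

I ≈ 2.42 A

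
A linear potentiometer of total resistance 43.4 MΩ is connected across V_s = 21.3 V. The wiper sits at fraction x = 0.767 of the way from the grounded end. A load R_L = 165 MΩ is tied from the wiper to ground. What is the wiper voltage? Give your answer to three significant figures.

The pot divides into 10.11 MΩ above the wiper and 33.29 MΩ below.
(x·R_p) ‖ R_L = 27.70 MΩ.
V_out = 21.3 × 27.70/(10.11 + 27.70) = 15.60 V.

V_out ≈ 15.6 V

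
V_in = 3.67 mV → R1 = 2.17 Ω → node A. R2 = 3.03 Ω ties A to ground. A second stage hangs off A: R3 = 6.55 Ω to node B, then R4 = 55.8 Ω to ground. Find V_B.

V_B ≈ 1.88 mV

The second stage (R3 + R4 = 62.35 Ω) loads node A in parallel with R2.
Effective lower resistance at A: R2 ‖ 62.35 = 2.890 Ω.
V_A = 3.67 × 2.890/(2.17 + 2.890) = 2.096 mV.
V_B = V_A × 0.8949 = 1.876 mV.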